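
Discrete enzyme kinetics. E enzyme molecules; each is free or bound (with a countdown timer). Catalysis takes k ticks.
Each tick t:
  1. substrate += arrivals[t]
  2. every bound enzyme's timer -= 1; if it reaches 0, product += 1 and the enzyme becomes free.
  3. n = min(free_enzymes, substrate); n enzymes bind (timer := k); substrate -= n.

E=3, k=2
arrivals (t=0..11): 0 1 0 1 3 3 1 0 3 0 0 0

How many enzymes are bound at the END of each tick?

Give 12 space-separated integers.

t=0: arr=0 -> substrate=0 bound=0 product=0
t=1: arr=1 -> substrate=0 bound=1 product=0
t=2: arr=0 -> substrate=0 bound=1 product=0
t=3: arr=1 -> substrate=0 bound=1 product=1
t=4: arr=3 -> substrate=1 bound=3 product=1
t=5: arr=3 -> substrate=3 bound=3 product=2
t=6: arr=1 -> substrate=2 bound=3 product=4
t=7: arr=0 -> substrate=1 bound=3 product=5
t=8: arr=3 -> substrate=2 bound=3 product=7
t=9: arr=0 -> substrate=1 bound=3 product=8
t=10: arr=0 -> substrate=0 bound=2 product=10
t=11: arr=0 -> substrate=0 bound=1 product=11

Answer: 0 1 1 1 3 3 3 3 3 3 2 1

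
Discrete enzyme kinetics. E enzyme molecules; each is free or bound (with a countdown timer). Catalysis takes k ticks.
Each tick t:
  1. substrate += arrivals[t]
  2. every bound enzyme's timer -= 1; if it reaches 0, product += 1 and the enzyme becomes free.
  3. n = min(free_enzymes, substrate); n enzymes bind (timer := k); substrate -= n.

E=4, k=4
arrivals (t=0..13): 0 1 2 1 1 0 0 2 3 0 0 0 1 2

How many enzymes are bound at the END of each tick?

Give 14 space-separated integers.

t=0: arr=0 -> substrate=0 bound=0 product=0
t=1: arr=1 -> substrate=0 bound=1 product=0
t=2: arr=2 -> substrate=0 bound=3 product=0
t=3: arr=1 -> substrate=0 bound=4 product=0
t=4: arr=1 -> substrate=1 bound=4 product=0
t=5: arr=0 -> substrate=0 bound=4 product=1
t=6: arr=0 -> substrate=0 bound=2 product=3
t=7: arr=2 -> substrate=0 bound=3 product=4
t=8: arr=3 -> substrate=2 bound=4 product=4
t=9: arr=0 -> substrate=1 bound=4 product=5
t=10: arr=0 -> substrate=1 bound=4 product=5
t=11: arr=0 -> substrate=0 bound=3 product=7
t=12: arr=1 -> substrate=0 bound=3 product=8
t=13: arr=2 -> substrate=0 bound=4 product=9

Answer: 0 1 3 4 4 4 2 3 4 4 4 3 3 4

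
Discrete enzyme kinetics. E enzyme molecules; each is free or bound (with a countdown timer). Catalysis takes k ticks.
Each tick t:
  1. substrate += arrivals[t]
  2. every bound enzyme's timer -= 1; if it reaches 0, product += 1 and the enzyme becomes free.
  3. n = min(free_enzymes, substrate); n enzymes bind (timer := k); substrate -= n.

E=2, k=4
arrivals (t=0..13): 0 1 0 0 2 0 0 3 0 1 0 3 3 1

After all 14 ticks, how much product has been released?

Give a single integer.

t=0: arr=0 -> substrate=0 bound=0 product=0
t=1: arr=1 -> substrate=0 bound=1 product=0
t=2: arr=0 -> substrate=0 bound=1 product=0
t=3: arr=0 -> substrate=0 bound=1 product=0
t=4: arr=2 -> substrate=1 bound=2 product=0
t=5: arr=0 -> substrate=0 bound=2 product=1
t=6: arr=0 -> substrate=0 bound=2 product=1
t=7: arr=3 -> substrate=3 bound=2 product=1
t=8: arr=0 -> substrate=2 bound=2 product=2
t=9: arr=1 -> substrate=2 bound=2 product=3
t=10: arr=0 -> substrate=2 bound=2 product=3
t=11: arr=3 -> substrate=5 bound=2 product=3
t=12: arr=3 -> substrate=7 bound=2 product=4
t=13: arr=1 -> substrate=7 bound=2 product=5

Answer: 5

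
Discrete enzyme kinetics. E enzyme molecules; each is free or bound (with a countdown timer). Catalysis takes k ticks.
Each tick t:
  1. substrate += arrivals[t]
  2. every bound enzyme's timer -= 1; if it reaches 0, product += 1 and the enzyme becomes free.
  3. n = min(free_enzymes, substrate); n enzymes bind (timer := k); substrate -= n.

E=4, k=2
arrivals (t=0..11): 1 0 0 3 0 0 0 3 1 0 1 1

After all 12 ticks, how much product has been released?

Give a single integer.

Answer: 8

Derivation:
t=0: arr=1 -> substrate=0 bound=1 product=0
t=1: arr=0 -> substrate=0 bound=1 product=0
t=2: arr=0 -> substrate=0 bound=0 product=1
t=3: arr=3 -> substrate=0 bound=3 product=1
t=4: arr=0 -> substrate=0 bound=3 product=1
t=5: arr=0 -> substrate=0 bound=0 product=4
t=6: arr=0 -> substrate=0 bound=0 product=4
t=7: arr=3 -> substrate=0 bound=3 product=4
t=8: arr=1 -> substrate=0 bound=4 product=4
t=9: arr=0 -> substrate=0 bound=1 product=7
t=10: arr=1 -> substrate=0 bound=1 product=8
t=11: arr=1 -> substrate=0 bound=2 product=8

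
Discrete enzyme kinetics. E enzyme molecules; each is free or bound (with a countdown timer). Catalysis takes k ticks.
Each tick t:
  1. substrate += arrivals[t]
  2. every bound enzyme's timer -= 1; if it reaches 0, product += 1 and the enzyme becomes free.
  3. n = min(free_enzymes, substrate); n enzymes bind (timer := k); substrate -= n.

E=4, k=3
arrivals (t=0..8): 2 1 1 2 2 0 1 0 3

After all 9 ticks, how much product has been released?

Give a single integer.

Answer: 8

Derivation:
t=0: arr=2 -> substrate=0 bound=2 product=0
t=1: arr=1 -> substrate=0 bound=3 product=0
t=2: arr=1 -> substrate=0 bound=4 product=0
t=3: arr=2 -> substrate=0 bound=4 product=2
t=4: arr=2 -> substrate=1 bound=4 product=3
t=5: arr=0 -> substrate=0 bound=4 product=4
t=6: arr=1 -> substrate=0 bound=3 product=6
t=7: arr=0 -> substrate=0 bound=2 product=7
t=8: arr=3 -> substrate=0 bound=4 product=8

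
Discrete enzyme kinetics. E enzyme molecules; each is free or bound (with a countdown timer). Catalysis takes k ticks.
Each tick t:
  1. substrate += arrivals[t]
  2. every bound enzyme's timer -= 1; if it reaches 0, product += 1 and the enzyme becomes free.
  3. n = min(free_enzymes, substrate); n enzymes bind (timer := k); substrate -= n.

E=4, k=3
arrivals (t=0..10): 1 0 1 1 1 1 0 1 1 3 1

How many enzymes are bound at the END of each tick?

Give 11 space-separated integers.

Answer: 1 1 2 2 3 3 2 2 2 4 4

Derivation:
t=0: arr=1 -> substrate=0 bound=1 product=0
t=1: arr=0 -> substrate=0 bound=1 product=0
t=2: arr=1 -> substrate=0 bound=2 product=0
t=3: arr=1 -> substrate=0 bound=2 product=1
t=4: arr=1 -> substrate=0 bound=3 product=1
t=5: arr=1 -> substrate=0 bound=3 product=2
t=6: arr=0 -> substrate=0 bound=2 product=3
t=7: arr=1 -> substrate=0 bound=2 product=4
t=8: arr=1 -> substrate=0 bound=2 product=5
t=9: arr=3 -> substrate=1 bound=4 product=5
t=10: arr=1 -> substrate=1 bound=4 product=6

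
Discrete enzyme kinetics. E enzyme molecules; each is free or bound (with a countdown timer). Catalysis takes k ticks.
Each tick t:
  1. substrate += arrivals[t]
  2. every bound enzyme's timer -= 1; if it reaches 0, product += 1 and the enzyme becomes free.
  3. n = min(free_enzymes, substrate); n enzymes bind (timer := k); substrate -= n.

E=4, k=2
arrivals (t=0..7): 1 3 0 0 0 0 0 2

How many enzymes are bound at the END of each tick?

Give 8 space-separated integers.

Answer: 1 4 3 0 0 0 0 2

Derivation:
t=0: arr=1 -> substrate=0 bound=1 product=0
t=1: arr=3 -> substrate=0 bound=4 product=0
t=2: arr=0 -> substrate=0 bound=3 product=1
t=3: arr=0 -> substrate=0 bound=0 product=4
t=4: arr=0 -> substrate=0 bound=0 product=4
t=5: arr=0 -> substrate=0 bound=0 product=4
t=6: arr=0 -> substrate=0 bound=0 product=4
t=7: arr=2 -> substrate=0 bound=2 product=4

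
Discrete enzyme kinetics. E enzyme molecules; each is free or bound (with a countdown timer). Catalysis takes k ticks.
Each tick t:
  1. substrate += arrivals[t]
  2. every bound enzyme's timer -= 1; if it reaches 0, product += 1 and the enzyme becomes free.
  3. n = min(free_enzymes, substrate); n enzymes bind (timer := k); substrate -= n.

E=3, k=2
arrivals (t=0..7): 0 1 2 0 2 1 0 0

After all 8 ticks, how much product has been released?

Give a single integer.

Answer: 6

Derivation:
t=0: arr=0 -> substrate=0 bound=0 product=0
t=1: arr=1 -> substrate=0 bound=1 product=0
t=2: arr=2 -> substrate=0 bound=3 product=0
t=3: arr=0 -> substrate=0 bound=2 product=1
t=4: arr=2 -> substrate=0 bound=2 product=3
t=5: arr=1 -> substrate=0 bound=3 product=3
t=6: arr=0 -> substrate=0 bound=1 product=5
t=7: arr=0 -> substrate=0 bound=0 product=6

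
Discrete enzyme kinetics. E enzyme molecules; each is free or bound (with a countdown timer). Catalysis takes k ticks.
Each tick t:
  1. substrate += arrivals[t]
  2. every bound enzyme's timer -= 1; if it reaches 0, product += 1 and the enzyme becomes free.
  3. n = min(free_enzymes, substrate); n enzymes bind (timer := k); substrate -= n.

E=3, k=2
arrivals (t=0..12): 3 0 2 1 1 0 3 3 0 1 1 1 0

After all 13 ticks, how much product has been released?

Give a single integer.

Answer: 15

Derivation:
t=0: arr=3 -> substrate=0 bound=3 product=0
t=1: arr=0 -> substrate=0 bound=3 product=0
t=2: arr=2 -> substrate=0 bound=2 product=3
t=3: arr=1 -> substrate=0 bound=3 product=3
t=4: arr=1 -> substrate=0 bound=2 product=5
t=5: arr=0 -> substrate=0 bound=1 product=6
t=6: arr=3 -> substrate=0 bound=3 product=7
t=7: arr=3 -> substrate=3 bound=3 product=7
t=8: arr=0 -> substrate=0 bound=3 product=10
t=9: arr=1 -> substrate=1 bound=3 product=10
t=10: arr=1 -> substrate=0 bound=2 product=13
t=11: arr=1 -> substrate=0 bound=3 product=13
t=12: arr=0 -> substrate=0 bound=1 product=15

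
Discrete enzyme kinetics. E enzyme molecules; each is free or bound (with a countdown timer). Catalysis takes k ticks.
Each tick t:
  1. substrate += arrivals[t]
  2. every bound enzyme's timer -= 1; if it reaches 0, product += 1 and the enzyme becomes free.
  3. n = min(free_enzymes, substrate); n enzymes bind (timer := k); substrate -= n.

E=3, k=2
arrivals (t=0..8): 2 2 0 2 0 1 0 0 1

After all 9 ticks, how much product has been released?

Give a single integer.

t=0: arr=2 -> substrate=0 bound=2 product=0
t=1: arr=2 -> substrate=1 bound=3 product=0
t=2: arr=0 -> substrate=0 bound=2 product=2
t=3: arr=2 -> substrate=0 bound=3 product=3
t=4: arr=0 -> substrate=0 bound=2 product=4
t=5: arr=1 -> substrate=0 bound=1 product=6
t=6: arr=0 -> substrate=0 bound=1 product=6
t=7: arr=0 -> substrate=0 bound=0 product=7
t=8: arr=1 -> substrate=0 bound=1 product=7

Answer: 7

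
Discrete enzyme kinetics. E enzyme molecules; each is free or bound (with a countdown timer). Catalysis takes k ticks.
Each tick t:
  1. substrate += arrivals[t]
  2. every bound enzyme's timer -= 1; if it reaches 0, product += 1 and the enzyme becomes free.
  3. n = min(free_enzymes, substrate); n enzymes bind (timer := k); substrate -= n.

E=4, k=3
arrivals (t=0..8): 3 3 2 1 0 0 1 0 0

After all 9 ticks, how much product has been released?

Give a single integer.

Answer: 8

Derivation:
t=0: arr=3 -> substrate=0 bound=3 product=0
t=1: arr=3 -> substrate=2 bound=4 product=0
t=2: arr=2 -> substrate=4 bound=4 product=0
t=3: arr=1 -> substrate=2 bound=4 product=3
t=4: arr=0 -> substrate=1 bound=4 product=4
t=5: arr=0 -> substrate=1 bound=4 product=4
t=6: arr=1 -> substrate=0 bound=3 product=7
t=7: arr=0 -> substrate=0 bound=2 product=8
t=8: arr=0 -> substrate=0 bound=2 product=8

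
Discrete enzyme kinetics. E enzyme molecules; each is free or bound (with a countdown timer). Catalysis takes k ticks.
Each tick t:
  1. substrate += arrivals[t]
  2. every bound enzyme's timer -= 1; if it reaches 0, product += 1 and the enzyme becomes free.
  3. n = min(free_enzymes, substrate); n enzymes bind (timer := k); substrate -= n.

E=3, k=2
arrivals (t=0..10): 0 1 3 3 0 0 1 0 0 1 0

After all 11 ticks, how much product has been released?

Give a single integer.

t=0: arr=0 -> substrate=0 bound=0 product=0
t=1: arr=1 -> substrate=0 bound=1 product=0
t=2: arr=3 -> substrate=1 bound=3 product=0
t=3: arr=3 -> substrate=3 bound=3 product=1
t=4: arr=0 -> substrate=1 bound=3 product=3
t=5: arr=0 -> substrate=0 bound=3 product=4
t=6: arr=1 -> substrate=0 bound=2 product=6
t=7: arr=0 -> substrate=0 bound=1 product=7
t=8: arr=0 -> substrate=0 bound=0 product=8
t=9: arr=1 -> substrate=0 bound=1 product=8
t=10: arr=0 -> substrate=0 bound=1 product=8

Answer: 8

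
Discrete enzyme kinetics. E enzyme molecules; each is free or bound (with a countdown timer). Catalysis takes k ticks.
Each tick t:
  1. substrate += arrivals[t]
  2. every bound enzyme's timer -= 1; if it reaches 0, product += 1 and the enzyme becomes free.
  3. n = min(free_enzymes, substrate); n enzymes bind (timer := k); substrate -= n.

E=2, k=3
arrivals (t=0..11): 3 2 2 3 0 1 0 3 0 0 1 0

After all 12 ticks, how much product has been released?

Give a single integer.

Answer: 6

Derivation:
t=0: arr=3 -> substrate=1 bound=2 product=0
t=1: arr=2 -> substrate=3 bound=2 product=0
t=2: arr=2 -> substrate=5 bound=2 product=0
t=3: arr=3 -> substrate=6 bound=2 product=2
t=4: arr=0 -> substrate=6 bound=2 product=2
t=5: arr=1 -> substrate=7 bound=2 product=2
t=6: arr=0 -> substrate=5 bound=2 product=4
t=7: arr=3 -> substrate=8 bound=2 product=4
t=8: arr=0 -> substrate=8 bound=2 product=4
t=9: arr=0 -> substrate=6 bound=2 product=6
t=10: arr=1 -> substrate=7 bound=2 product=6
t=11: arr=0 -> substrate=7 bound=2 product=6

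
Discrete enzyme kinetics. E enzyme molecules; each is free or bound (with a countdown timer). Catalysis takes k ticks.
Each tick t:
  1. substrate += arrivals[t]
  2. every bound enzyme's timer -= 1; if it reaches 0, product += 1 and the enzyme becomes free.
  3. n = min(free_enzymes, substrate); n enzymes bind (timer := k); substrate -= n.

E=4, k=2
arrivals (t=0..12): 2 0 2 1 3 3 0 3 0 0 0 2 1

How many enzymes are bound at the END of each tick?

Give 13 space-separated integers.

t=0: arr=2 -> substrate=0 bound=2 product=0
t=1: arr=0 -> substrate=0 bound=2 product=0
t=2: arr=2 -> substrate=0 bound=2 product=2
t=3: arr=1 -> substrate=0 bound=3 product=2
t=4: arr=3 -> substrate=0 bound=4 product=4
t=5: arr=3 -> substrate=2 bound=4 product=5
t=6: arr=0 -> substrate=0 bound=3 product=8
t=7: arr=3 -> substrate=1 bound=4 product=9
t=8: arr=0 -> substrate=0 bound=3 product=11
t=9: arr=0 -> substrate=0 bound=1 product=13
t=10: arr=0 -> substrate=0 bound=0 product=14
t=11: arr=2 -> substrate=0 bound=2 product=14
t=12: arr=1 -> substrate=0 bound=3 product=14

Answer: 2 2 2 3 4 4 3 4 3 1 0 2 3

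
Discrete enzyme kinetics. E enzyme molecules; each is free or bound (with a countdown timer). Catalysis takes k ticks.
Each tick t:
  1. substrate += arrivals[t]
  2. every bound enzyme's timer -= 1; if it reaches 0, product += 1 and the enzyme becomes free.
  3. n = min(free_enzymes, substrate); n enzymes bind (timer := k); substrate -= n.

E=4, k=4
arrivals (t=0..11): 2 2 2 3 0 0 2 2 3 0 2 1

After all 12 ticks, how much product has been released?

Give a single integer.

Answer: 8

Derivation:
t=0: arr=2 -> substrate=0 bound=2 product=0
t=1: arr=2 -> substrate=0 bound=4 product=0
t=2: arr=2 -> substrate=2 bound=4 product=0
t=3: arr=3 -> substrate=5 bound=4 product=0
t=4: arr=0 -> substrate=3 bound=4 product=2
t=5: arr=0 -> substrate=1 bound=4 product=4
t=6: arr=2 -> substrate=3 bound=4 product=4
t=7: arr=2 -> substrate=5 bound=4 product=4
t=8: arr=3 -> substrate=6 bound=4 product=6
t=9: arr=0 -> substrate=4 bound=4 product=8
t=10: arr=2 -> substrate=6 bound=4 product=8
t=11: arr=1 -> substrate=7 bound=4 product=8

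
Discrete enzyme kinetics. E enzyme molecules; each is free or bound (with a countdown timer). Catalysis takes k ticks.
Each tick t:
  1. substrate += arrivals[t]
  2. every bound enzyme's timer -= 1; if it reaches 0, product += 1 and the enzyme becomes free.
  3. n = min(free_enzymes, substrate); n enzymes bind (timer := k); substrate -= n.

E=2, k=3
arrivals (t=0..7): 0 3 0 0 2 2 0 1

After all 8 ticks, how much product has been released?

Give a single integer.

Answer: 4

Derivation:
t=0: arr=0 -> substrate=0 bound=0 product=0
t=1: arr=3 -> substrate=1 bound=2 product=0
t=2: arr=0 -> substrate=1 bound=2 product=0
t=3: arr=0 -> substrate=1 bound=2 product=0
t=4: arr=2 -> substrate=1 bound=2 product=2
t=5: arr=2 -> substrate=3 bound=2 product=2
t=6: arr=0 -> substrate=3 bound=2 product=2
t=7: arr=1 -> substrate=2 bound=2 product=4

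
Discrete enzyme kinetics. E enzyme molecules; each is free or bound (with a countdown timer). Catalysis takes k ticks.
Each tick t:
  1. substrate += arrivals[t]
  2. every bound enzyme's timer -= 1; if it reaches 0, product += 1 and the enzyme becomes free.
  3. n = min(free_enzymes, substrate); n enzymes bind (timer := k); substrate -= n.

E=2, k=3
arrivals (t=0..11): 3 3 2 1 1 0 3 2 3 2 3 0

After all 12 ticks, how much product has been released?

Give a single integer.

t=0: arr=3 -> substrate=1 bound=2 product=0
t=1: arr=3 -> substrate=4 bound=2 product=0
t=2: arr=2 -> substrate=6 bound=2 product=0
t=3: arr=1 -> substrate=5 bound=2 product=2
t=4: arr=1 -> substrate=6 bound=2 product=2
t=5: arr=0 -> substrate=6 bound=2 product=2
t=6: arr=3 -> substrate=7 bound=2 product=4
t=7: arr=2 -> substrate=9 bound=2 product=4
t=8: arr=3 -> substrate=12 bound=2 product=4
t=9: arr=2 -> substrate=12 bound=2 product=6
t=10: arr=3 -> substrate=15 bound=2 product=6
t=11: arr=0 -> substrate=15 bound=2 product=6

Answer: 6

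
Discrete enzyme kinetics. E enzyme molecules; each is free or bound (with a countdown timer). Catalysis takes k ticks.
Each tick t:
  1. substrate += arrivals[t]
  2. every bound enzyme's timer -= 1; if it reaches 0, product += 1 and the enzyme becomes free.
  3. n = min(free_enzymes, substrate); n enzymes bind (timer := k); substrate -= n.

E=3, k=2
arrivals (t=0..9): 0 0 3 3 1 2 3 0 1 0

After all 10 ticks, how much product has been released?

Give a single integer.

Answer: 9

Derivation:
t=0: arr=0 -> substrate=0 bound=0 product=0
t=1: arr=0 -> substrate=0 bound=0 product=0
t=2: arr=3 -> substrate=0 bound=3 product=0
t=3: arr=3 -> substrate=3 bound=3 product=0
t=4: arr=1 -> substrate=1 bound=3 product=3
t=5: arr=2 -> substrate=3 bound=3 product=3
t=6: arr=3 -> substrate=3 bound=3 product=6
t=7: arr=0 -> substrate=3 bound=3 product=6
t=8: arr=1 -> substrate=1 bound=3 product=9
t=9: arr=0 -> substrate=1 bound=3 product=9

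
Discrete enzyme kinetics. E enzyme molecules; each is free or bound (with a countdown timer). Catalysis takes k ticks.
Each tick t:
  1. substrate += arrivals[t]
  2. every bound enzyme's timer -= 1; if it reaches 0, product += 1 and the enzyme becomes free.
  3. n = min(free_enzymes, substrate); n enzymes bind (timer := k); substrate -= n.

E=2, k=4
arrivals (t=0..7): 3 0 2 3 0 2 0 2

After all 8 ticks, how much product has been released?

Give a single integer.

Answer: 2

Derivation:
t=0: arr=3 -> substrate=1 bound=2 product=0
t=1: arr=0 -> substrate=1 bound=2 product=0
t=2: arr=2 -> substrate=3 bound=2 product=0
t=3: arr=3 -> substrate=6 bound=2 product=0
t=4: arr=0 -> substrate=4 bound=2 product=2
t=5: arr=2 -> substrate=6 bound=2 product=2
t=6: arr=0 -> substrate=6 bound=2 product=2
t=7: arr=2 -> substrate=8 bound=2 product=2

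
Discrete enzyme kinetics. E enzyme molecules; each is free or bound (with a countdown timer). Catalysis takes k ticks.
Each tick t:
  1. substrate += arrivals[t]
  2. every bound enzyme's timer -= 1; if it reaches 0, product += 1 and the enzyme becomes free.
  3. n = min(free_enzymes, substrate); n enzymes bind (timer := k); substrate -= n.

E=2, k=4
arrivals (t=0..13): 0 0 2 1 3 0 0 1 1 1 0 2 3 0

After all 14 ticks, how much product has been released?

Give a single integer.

Answer: 4

Derivation:
t=0: arr=0 -> substrate=0 bound=0 product=0
t=1: arr=0 -> substrate=0 bound=0 product=0
t=2: arr=2 -> substrate=0 bound=2 product=0
t=3: arr=1 -> substrate=1 bound=2 product=0
t=4: arr=3 -> substrate=4 bound=2 product=0
t=5: arr=0 -> substrate=4 bound=2 product=0
t=6: arr=0 -> substrate=2 bound=2 product=2
t=7: arr=1 -> substrate=3 bound=2 product=2
t=8: arr=1 -> substrate=4 bound=2 product=2
t=9: arr=1 -> substrate=5 bound=2 product=2
t=10: arr=0 -> substrate=3 bound=2 product=4
t=11: arr=2 -> substrate=5 bound=2 product=4
t=12: arr=3 -> substrate=8 bound=2 product=4
t=13: arr=0 -> substrate=8 bound=2 product=4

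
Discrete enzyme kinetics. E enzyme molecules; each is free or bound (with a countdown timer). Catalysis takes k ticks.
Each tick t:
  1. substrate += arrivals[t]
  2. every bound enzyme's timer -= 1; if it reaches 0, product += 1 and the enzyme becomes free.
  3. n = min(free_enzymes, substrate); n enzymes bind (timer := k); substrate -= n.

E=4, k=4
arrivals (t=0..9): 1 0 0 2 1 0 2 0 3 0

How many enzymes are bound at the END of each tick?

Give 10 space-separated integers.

Answer: 1 1 1 3 3 3 4 3 4 4

Derivation:
t=0: arr=1 -> substrate=0 bound=1 product=0
t=1: arr=0 -> substrate=0 bound=1 product=0
t=2: arr=0 -> substrate=0 bound=1 product=0
t=3: arr=2 -> substrate=0 bound=3 product=0
t=4: arr=1 -> substrate=0 bound=3 product=1
t=5: arr=0 -> substrate=0 bound=3 product=1
t=6: arr=2 -> substrate=1 bound=4 product=1
t=7: arr=0 -> substrate=0 bound=3 product=3
t=8: arr=3 -> substrate=1 bound=4 product=4
t=9: arr=0 -> substrate=1 bound=4 product=4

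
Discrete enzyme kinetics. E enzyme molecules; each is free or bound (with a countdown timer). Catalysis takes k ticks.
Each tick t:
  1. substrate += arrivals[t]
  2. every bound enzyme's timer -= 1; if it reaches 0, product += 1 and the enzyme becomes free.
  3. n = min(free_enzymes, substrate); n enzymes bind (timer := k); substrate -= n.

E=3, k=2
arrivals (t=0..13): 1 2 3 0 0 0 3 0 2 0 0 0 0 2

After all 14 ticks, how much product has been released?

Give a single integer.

t=0: arr=1 -> substrate=0 bound=1 product=0
t=1: arr=2 -> substrate=0 bound=3 product=0
t=2: arr=3 -> substrate=2 bound=3 product=1
t=3: arr=0 -> substrate=0 bound=3 product=3
t=4: arr=0 -> substrate=0 bound=2 product=4
t=5: arr=0 -> substrate=0 bound=0 product=6
t=6: arr=3 -> substrate=0 bound=3 product=6
t=7: arr=0 -> substrate=0 bound=3 product=6
t=8: arr=2 -> substrate=0 bound=2 product=9
t=9: arr=0 -> substrate=0 bound=2 product=9
t=10: arr=0 -> substrate=0 bound=0 product=11
t=11: arr=0 -> substrate=0 bound=0 product=11
t=12: arr=0 -> substrate=0 bound=0 product=11
t=13: arr=2 -> substrate=0 bound=2 product=11

Answer: 11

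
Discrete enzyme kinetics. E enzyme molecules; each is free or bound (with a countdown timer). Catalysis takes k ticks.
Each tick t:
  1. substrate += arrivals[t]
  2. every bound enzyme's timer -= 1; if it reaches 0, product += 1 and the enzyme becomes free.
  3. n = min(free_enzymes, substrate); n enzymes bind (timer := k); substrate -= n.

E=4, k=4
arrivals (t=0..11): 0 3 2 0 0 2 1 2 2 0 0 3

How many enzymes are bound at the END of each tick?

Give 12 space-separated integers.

t=0: arr=0 -> substrate=0 bound=0 product=0
t=1: arr=3 -> substrate=0 bound=3 product=0
t=2: arr=2 -> substrate=1 bound=4 product=0
t=3: arr=0 -> substrate=1 bound=4 product=0
t=4: arr=0 -> substrate=1 bound=4 product=0
t=5: arr=2 -> substrate=0 bound=4 product=3
t=6: arr=1 -> substrate=0 bound=4 product=4
t=7: arr=2 -> substrate=2 bound=4 product=4
t=8: arr=2 -> substrate=4 bound=4 product=4
t=9: arr=0 -> substrate=1 bound=4 product=7
t=10: arr=0 -> substrate=0 bound=4 product=8
t=11: arr=3 -> substrate=3 bound=4 product=8

Answer: 0 3 4 4 4 4 4 4 4 4 4 4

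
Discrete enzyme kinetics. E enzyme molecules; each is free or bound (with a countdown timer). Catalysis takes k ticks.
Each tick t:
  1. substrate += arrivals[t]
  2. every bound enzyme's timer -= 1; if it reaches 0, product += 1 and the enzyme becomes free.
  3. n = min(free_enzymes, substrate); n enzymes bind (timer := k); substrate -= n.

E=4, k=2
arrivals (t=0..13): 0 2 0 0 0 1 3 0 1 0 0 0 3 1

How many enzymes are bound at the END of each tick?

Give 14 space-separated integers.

Answer: 0 2 2 0 0 1 4 3 1 1 0 0 3 4

Derivation:
t=0: arr=0 -> substrate=0 bound=0 product=0
t=1: arr=2 -> substrate=0 bound=2 product=0
t=2: arr=0 -> substrate=0 bound=2 product=0
t=3: arr=0 -> substrate=0 bound=0 product=2
t=4: arr=0 -> substrate=0 bound=0 product=2
t=5: arr=1 -> substrate=0 bound=1 product=2
t=6: arr=3 -> substrate=0 bound=4 product=2
t=7: arr=0 -> substrate=0 bound=3 product=3
t=8: arr=1 -> substrate=0 bound=1 product=6
t=9: arr=0 -> substrate=0 bound=1 product=6
t=10: arr=0 -> substrate=0 bound=0 product=7
t=11: arr=0 -> substrate=0 bound=0 product=7
t=12: arr=3 -> substrate=0 bound=3 product=7
t=13: arr=1 -> substrate=0 bound=4 product=7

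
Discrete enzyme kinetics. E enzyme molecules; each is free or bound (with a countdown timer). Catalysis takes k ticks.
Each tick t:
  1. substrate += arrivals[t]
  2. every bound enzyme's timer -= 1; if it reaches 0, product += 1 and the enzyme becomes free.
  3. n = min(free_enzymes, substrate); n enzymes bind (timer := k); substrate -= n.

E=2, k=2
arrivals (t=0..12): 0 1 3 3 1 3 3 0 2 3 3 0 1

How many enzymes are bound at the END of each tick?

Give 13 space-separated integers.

t=0: arr=0 -> substrate=0 bound=0 product=0
t=1: arr=1 -> substrate=0 bound=1 product=0
t=2: arr=3 -> substrate=2 bound=2 product=0
t=3: arr=3 -> substrate=4 bound=2 product=1
t=4: arr=1 -> substrate=4 bound=2 product=2
t=5: arr=3 -> substrate=6 bound=2 product=3
t=6: arr=3 -> substrate=8 bound=2 product=4
t=7: arr=0 -> substrate=7 bound=2 product=5
t=8: arr=2 -> substrate=8 bound=2 product=6
t=9: arr=3 -> substrate=10 bound=2 product=7
t=10: arr=3 -> substrate=12 bound=2 product=8
t=11: arr=0 -> substrate=11 bound=2 product=9
t=12: arr=1 -> substrate=11 bound=2 product=10

Answer: 0 1 2 2 2 2 2 2 2 2 2 2 2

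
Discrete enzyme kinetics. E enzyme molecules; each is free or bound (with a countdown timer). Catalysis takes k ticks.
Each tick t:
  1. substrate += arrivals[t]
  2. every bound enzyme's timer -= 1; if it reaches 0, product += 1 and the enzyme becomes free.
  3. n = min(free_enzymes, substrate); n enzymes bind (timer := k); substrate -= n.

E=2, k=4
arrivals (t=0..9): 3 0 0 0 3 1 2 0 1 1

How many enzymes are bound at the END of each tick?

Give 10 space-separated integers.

t=0: arr=3 -> substrate=1 bound=2 product=0
t=1: arr=0 -> substrate=1 bound=2 product=0
t=2: arr=0 -> substrate=1 bound=2 product=0
t=3: arr=0 -> substrate=1 bound=2 product=0
t=4: arr=3 -> substrate=2 bound=2 product=2
t=5: arr=1 -> substrate=3 bound=2 product=2
t=6: arr=2 -> substrate=5 bound=2 product=2
t=7: arr=0 -> substrate=5 bound=2 product=2
t=8: arr=1 -> substrate=4 bound=2 product=4
t=9: arr=1 -> substrate=5 bound=2 product=4

Answer: 2 2 2 2 2 2 2 2 2 2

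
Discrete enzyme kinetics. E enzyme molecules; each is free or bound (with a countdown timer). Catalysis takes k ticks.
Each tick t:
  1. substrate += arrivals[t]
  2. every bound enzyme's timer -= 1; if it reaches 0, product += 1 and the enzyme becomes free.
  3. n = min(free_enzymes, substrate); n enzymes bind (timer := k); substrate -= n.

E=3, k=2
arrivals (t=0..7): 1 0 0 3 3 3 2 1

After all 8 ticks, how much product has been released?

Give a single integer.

Answer: 7

Derivation:
t=0: arr=1 -> substrate=0 bound=1 product=0
t=1: arr=0 -> substrate=0 bound=1 product=0
t=2: arr=0 -> substrate=0 bound=0 product=1
t=3: arr=3 -> substrate=0 bound=3 product=1
t=4: arr=3 -> substrate=3 bound=3 product=1
t=5: arr=3 -> substrate=3 bound=3 product=4
t=6: arr=2 -> substrate=5 bound=3 product=4
t=7: arr=1 -> substrate=3 bound=3 product=7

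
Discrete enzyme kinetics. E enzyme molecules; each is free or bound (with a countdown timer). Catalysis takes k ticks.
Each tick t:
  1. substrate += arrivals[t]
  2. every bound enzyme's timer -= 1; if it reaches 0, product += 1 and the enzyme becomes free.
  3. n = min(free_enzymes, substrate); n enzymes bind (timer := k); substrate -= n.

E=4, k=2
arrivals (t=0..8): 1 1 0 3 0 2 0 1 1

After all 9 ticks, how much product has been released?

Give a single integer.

t=0: arr=1 -> substrate=0 bound=1 product=0
t=1: arr=1 -> substrate=0 bound=2 product=0
t=2: arr=0 -> substrate=0 bound=1 product=1
t=3: arr=3 -> substrate=0 bound=3 product=2
t=4: arr=0 -> substrate=0 bound=3 product=2
t=5: arr=2 -> substrate=0 bound=2 product=5
t=6: arr=0 -> substrate=0 bound=2 product=5
t=7: arr=1 -> substrate=0 bound=1 product=7
t=8: arr=1 -> substrate=0 bound=2 product=7

Answer: 7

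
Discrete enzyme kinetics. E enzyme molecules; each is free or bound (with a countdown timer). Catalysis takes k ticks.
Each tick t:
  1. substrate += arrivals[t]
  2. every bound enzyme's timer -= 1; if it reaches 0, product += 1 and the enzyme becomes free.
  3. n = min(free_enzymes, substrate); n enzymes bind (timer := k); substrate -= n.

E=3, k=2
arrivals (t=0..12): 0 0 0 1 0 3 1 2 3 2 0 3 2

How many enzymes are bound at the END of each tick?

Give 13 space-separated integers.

t=0: arr=0 -> substrate=0 bound=0 product=0
t=1: arr=0 -> substrate=0 bound=0 product=0
t=2: arr=0 -> substrate=0 bound=0 product=0
t=3: arr=1 -> substrate=0 bound=1 product=0
t=4: arr=0 -> substrate=0 bound=1 product=0
t=5: arr=3 -> substrate=0 bound=3 product=1
t=6: arr=1 -> substrate=1 bound=3 product=1
t=7: arr=2 -> substrate=0 bound=3 product=4
t=8: arr=3 -> substrate=3 bound=3 product=4
t=9: arr=2 -> substrate=2 bound=3 product=7
t=10: arr=0 -> substrate=2 bound=3 product=7
t=11: arr=3 -> substrate=2 bound=3 product=10
t=12: arr=2 -> substrate=4 bound=3 product=10

Answer: 0 0 0 1 1 3 3 3 3 3 3 3 3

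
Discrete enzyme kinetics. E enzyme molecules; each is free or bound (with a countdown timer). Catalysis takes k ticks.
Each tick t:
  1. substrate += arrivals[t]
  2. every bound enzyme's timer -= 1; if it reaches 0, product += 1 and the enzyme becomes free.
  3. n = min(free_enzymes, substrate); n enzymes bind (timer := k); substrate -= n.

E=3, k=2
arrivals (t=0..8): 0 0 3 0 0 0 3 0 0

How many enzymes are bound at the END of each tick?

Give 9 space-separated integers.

Answer: 0 0 3 3 0 0 3 3 0

Derivation:
t=0: arr=0 -> substrate=0 bound=0 product=0
t=1: arr=0 -> substrate=0 bound=0 product=0
t=2: arr=3 -> substrate=0 bound=3 product=0
t=3: arr=0 -> substrate=0 bound=3 product=0
t=4: arr=0 -> substrate=0 bound=0 product=3
t=5: arr=0 -> substrate=0 bound=0 product=3
t=6: arr=3 -> substrate=0 bound=3 product=3
t=7: arr=0 -> substrate=0 bound=3 product=3
t=8: arr=0 -> substrate=0 bound=0 product=6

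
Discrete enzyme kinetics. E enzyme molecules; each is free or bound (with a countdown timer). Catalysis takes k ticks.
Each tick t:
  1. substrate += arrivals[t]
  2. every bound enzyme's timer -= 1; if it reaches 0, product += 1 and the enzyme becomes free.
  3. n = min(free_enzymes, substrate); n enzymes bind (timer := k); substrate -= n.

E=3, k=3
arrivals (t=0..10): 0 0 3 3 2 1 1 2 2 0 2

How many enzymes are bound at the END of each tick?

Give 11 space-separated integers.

Answer: 0 0 3 3 3 3 3 3 3 3 3

Derivation:
t=0: arr=0 -> substrate=0 bound=0 product=0
t=1: arr=0 -> substrate=0 bound=0 product=0
t=2: arr=3 -> substrate=0 bound=3 product=0
t=3: arr=3 -> substrate=3 bound=3 product=0
t=4: arr=2 -> substrate=5 bound=3 product=0
t=5: arr=1 -> substrate=3 bound=3 product=3
t=6: arr=1 -> substrate=4 bound=3 product=3
t=7: arr=2 -> substrate=6 bound=3 product=3
t=8: arr=2 -> substrate=5 bound=3 product=6
t=9: arr=0 -> substrate=5 bound=3 product=6
t=10: arr=2 -> substrate=7 bound=3 product=6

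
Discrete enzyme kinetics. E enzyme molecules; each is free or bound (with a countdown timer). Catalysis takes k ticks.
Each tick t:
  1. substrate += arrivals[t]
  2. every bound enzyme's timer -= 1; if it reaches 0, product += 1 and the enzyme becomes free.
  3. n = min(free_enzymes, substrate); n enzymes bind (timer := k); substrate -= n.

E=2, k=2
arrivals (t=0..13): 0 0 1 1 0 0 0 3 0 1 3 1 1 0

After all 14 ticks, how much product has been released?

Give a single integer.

t=0: arr=0 -> substrate=0 bound=0 product=0
t=1: arr=0 -> substrate=0 bound=0 product=0
t=2: arr=1 -> substrate=0 bound=1 product=0
t=3: arr=1 -> substrate=0 bound=2 product=0
t=4: arr=0 -> substrate=0 bound=1 product=1
t=5: arr=0 -> substrate=0 bound=0 product=2
t=6: arr=0 -> substrate=0 bound=0 product=2
t=7: arr=3 -> substrate=1 bound=2 product=2
t=8: arr=0 -> substrate=1 bound=2 product=2
t=9: arr=1 -> substrate=0 bound=2 product=4
t=10: arr=3 -> substrate=3 bound=2 product=4
t=11: arr=1 -> substrate=2 bound=2 product=6
t=12: arr=1 -> substrate=3 bound=2 product=6
t=13: arr=0 -> substrate=1 bound=2 product=8

Answer: 8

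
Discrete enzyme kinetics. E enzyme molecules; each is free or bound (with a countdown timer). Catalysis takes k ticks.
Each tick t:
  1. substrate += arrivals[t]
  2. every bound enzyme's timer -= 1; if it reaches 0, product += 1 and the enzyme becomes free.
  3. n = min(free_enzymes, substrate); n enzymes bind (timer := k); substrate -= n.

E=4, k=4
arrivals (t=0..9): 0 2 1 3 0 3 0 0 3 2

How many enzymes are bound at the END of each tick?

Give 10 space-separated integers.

Answer: 0 2 3 4 4 4 4 4 4 4

Derivation:
t=0: arr=0 -> substrate=0 bound=0 product=0
t=1: arr=2 -> substrate=0 bound=2 product=0
t=2: arr=1 -> substrate=0 bound=3 product=0
t=3: arr=3 -> substrate=2 bound=4 product=0
t=4: arr=0 -> substrate=2 bound=4 product=0
t=5: arr=3 -> substrate=3 bound=4 product=2
t=6: arr=0 -> substrate=2 bound=4 product=3
t=7: arr=0 -> substrate=1 bound=4 product=4
t=8: arr=3 -> substrate=4 bound=4 product=4
t=9: arr=2 -> substrate=4 bound=4 product=6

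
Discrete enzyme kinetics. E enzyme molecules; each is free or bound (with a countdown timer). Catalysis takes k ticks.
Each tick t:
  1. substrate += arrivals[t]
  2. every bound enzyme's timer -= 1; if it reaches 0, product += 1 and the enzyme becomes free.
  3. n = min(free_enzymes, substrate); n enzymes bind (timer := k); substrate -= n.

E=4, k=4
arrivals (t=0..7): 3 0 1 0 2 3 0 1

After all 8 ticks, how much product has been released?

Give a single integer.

Answer: 4

Derivation:
t=0: arr=3 -> substrate=0 bound=3 product=0
t=1: arr=0 -> substrate=0 bound=3 product=0
t=2: arr=1 -> substrate=0 bound=4 product=0
t=3: arr=0 -> substrate=0 bound=4 product=0
t=4: arr=2 -> substrate=0 bound=3 product=3
t=5: arr=3 -> substrate=2 bound=4 product=3
t=6: arr=0 -> substrate=1 bound=4 product=4
t=7: arr=1 -> substrate=2 bound=4 product=4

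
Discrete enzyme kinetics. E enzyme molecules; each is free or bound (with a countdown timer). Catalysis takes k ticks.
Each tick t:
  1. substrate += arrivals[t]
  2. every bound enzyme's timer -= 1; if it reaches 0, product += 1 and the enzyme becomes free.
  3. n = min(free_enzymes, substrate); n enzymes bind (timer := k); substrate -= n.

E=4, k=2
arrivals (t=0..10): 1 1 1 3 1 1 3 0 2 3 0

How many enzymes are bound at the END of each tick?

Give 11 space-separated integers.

Answer: 1 2 2 4 4 2 4 3 2 4 3

Derivation:
t=0: arr=1 -> substrate=0 bound=1 product=0
t=1: arr=1 -> substrate=0 bound=2 product=0
t=2: arr=1 -> substrate=0 bound=2 product=1
t=3: arr=3 -> substrate=0 bound=4 product=2
t=4: arr=1 -> substrate=0 bound=4 product=3
t=5: arr=1 -> substrate=0 bound=2 product=6
t=6: arr=3 -> substrate=0 bound=4 product=7
t=7: arr=0 -> substrate=0 bound=3 product=8
t=8: arr=2 -> substrate=0 bound=2 product=11
t=9: arr=3 -> substrate=1 bound=4 product=11
t=10: arr=0 -> substrate=0 bound=3 product=13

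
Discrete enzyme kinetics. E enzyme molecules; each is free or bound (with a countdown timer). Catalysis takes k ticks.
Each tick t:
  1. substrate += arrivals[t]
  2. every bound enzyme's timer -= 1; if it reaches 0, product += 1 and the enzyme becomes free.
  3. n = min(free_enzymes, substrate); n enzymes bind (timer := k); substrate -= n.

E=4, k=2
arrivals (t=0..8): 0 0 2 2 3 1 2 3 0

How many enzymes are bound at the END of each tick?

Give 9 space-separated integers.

Answer: 0 0 2 4 4 4 4 4 3

Derivation:
t=0: arr=0 -> substrate=0 bound=0 product=0
t=1: arr=0 -> substrate=0 bound=0 product=0
t=2: arr=2 -> substrate=0 bound=2 product=0
t=3: arr=2 -> substrate=0 bound=4 product=0
t=4: arr=3 -> substrate=1 bound=4 product=2
t=5: arr=1 -> substrate=0 bound=4 product=4
t=6: arr=2 -> substrate=0 bound=4 product=6
t=7: arr=3 -> substrate=1 bound=4 product=8
t=8: arr=0 -> substrate=0 bound=3 product=10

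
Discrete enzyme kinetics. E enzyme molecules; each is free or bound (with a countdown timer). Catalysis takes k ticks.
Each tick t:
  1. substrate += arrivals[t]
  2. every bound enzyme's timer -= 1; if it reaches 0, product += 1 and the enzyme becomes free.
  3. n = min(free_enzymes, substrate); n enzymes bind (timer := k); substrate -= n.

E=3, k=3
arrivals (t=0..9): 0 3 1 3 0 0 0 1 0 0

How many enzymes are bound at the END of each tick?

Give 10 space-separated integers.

t=0: arr=0 -> substrate=0 bound=0 product=0
t=1: arr=3 -> substrate=0 bound=3 product=0
t=2: arr=1 -> substrate=1 bound=3 product=0
t=3: arr=3 -> substrate=4 bound=3 product=0
t=4: arr=0 -> substrate=1 bound=3 product=3
t=5: arr=0 -> substrate=1 bound=3 product=3
t=6: arr=0 -> substrate=1 bound=3 product=3
t=7: arr=1 -> substrate=0 bound=2 product=6
t=8: arr=0 -> substrate=0 bound=2 product=6
t=9: arr=0 -> substrate=0 bound=2 product=6

Answer: 0 3 3 3 3 3 3 2 2 2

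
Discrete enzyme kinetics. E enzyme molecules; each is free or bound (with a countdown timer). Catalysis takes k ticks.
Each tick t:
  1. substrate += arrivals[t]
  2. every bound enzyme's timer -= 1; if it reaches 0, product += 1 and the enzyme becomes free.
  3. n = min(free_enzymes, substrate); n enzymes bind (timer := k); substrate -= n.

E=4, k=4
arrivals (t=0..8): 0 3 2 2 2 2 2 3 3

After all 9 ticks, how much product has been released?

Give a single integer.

Answer: 4

Derivation:
t=0: arr=0 -> substrate=0 bound=0 product=0
t=1: arr=3 -> substrate=0 bound=3 product=0
t=2: arr=2 -> substrate=1 bound=4 product=0
t=3: arr=2 -> substrate=3 bound=4 product=0
t=4: arr=2 -> substrate=5 bound=4 product=0
t=5: arr=2 -> substrate=4 bound=4 product=3
t=6: arr=2 -> substrate=5 bound=4 product=4
t=7: arr=3 -> substrate=8 bound=4 product=4
t=8: arr=3 -> substrate=11 bound=4 product=4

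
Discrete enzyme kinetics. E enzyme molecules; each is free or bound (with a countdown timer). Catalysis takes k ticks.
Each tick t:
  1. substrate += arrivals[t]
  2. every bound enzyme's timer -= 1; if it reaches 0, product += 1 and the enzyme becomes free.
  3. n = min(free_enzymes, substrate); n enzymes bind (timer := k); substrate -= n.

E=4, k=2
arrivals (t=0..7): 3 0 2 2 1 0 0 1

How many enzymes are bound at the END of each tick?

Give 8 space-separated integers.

Answer: 3 3 2 4 3 1 0 1

Derivation:
t=0: arr=3 -> substrate=0 bound=3 product=0
t=1: arr=0 -> substrate=0 bound=3 product=0
t=2: arr=2 -> substrate=0 bound=2 product=3
t=3: arr=2 -> substrate=0 bound=4 product=3
t=4: arr=1 -> substrate=0 bound=3 product=5
t=5: arr=0 -> substrate=0 bound=1 product=7
t=6: arr=0 -> substrate=0 bound=0 product=8
t=7: arr=1 -> substrate=0 bound=1 product=8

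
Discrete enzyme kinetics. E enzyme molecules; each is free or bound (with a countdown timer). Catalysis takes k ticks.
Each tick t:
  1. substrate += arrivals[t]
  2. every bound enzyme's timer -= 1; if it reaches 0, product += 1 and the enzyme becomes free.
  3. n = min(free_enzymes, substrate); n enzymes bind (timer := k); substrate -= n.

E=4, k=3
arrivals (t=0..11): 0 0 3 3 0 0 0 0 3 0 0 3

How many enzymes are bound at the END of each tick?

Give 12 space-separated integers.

t=0: arr=0 -> substrate=0 bound=0 product=0
t=1: arr=0 -> substrate=0 bound=0 product=0
t=2: arr=3 -> substrate=0 bound=3 product=0
t=3: arr=3 -> substrate=2 bound=4 product=0
t=4: arr=0 -> substrate=2 bound=4 product=0
t=5: arr=0 -> substrate=0 bound=3 product=3
t=6: arr=0 -> substrate=0 bound=2 product=4
t=7: arr=0 -> substrate=0 bound=2 product=4
t=8: arr=3 -> substrate=0 bound=3 product=6
t=9: arr=0 -> substrate=0 bound=3 product=6
t=10: arr=0 -> substrate=0 bound=3 product=6
t=11: arr=3 -> substrate=0 bound=3 product=9

Answer: 0 0 3 4 4 3 2 2 3 3 3 3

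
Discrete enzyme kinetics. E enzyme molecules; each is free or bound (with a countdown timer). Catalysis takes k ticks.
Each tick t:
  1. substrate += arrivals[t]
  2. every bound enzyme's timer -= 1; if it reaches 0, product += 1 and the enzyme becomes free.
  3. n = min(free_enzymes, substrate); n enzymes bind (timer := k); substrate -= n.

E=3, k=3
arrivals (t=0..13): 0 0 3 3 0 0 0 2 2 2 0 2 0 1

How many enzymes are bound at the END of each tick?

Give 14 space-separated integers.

t=0: arr=0 -> substrate=0 bound=0 product=0
t=1: arr=0 -> substrate=0 bound=0 product=0
t=2: arr=3 -> substrate=0 bound=3 product=0
t=3: arr=3 -> substrate=3 bound=3 product=0
t=4: arr=0 -> substrate=3 bound=3 product=0
t=5: arr=0 -> substrate=0 bound=3 product=3
t=6: arr=0 -> substrate=0 bound=3 product=3
t=7: arr=2 -> substrate=2 bound=3 product=3
t=8: arr=2 -> substrate=1 bound=3 product=6
t=9: arr=2 -> substrate=3 bound=3 product=6
t=10: arr=0 -> substrate=3 bound=3 product=6
t=11: arr=2 -> substrate=2 bound=3 product=9
t=12: arr=0 -> substrate=2 bound=3 product=9
t=13: arr=1 -> substrate=3 bound=3 product=9

Answer: 0 0 3 3 3 3 3 3 3 3 3 3 3 3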